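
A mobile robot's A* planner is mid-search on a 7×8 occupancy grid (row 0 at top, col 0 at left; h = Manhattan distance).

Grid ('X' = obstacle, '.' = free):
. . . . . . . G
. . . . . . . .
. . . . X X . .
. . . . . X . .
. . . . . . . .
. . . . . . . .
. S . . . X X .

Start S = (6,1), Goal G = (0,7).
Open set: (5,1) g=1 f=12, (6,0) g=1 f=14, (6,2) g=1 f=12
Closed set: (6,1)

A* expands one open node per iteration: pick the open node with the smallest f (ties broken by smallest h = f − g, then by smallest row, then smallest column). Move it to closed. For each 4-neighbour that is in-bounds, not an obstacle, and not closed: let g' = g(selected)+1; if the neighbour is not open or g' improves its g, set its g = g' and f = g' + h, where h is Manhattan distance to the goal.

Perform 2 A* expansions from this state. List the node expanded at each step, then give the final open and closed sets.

order=[(5,1) → (4,1)]; open=[(3,1) g=3 f=12, (4,0) g=3 f=14, (4,2) g=3 f=12, (5,0) g=2 f=14, (5,2) g=2 f=12, (6,0) g=1 f=14, (6,2) g=1 f=12]; closed=[(4,1), (5,1), (6,1)]

step 1: expand (5,1) (f=12, h=11) → closed; open now [(4,1) g=2 f=12, (5,0) g=2 f=14, (5,2) g=2 f=12, (6,0) g=1 f=14, (6,2) g=1 f=12]
step 2: expand (4,1) (f=12, h=10) → closed; open now [(3,1) g=3 f=12, (4,0) g=3 f=14, (4,2) g=3 f=12, (5,0) g=2 f=14, (5,2) g=2 f=12, (6,0) g=1 f=14, (6,2) g=1 f=12]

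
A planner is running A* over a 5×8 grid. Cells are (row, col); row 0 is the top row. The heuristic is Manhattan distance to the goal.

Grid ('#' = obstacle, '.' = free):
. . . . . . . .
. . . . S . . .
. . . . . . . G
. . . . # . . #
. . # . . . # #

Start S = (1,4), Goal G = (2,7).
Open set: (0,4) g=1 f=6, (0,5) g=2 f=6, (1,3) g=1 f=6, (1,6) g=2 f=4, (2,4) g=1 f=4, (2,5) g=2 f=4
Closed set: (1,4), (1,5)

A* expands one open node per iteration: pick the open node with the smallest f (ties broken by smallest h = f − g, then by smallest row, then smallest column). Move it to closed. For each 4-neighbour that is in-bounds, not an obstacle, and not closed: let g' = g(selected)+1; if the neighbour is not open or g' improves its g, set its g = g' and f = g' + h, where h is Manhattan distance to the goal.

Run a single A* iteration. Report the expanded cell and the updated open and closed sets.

step 1: expand (1,6) (f=4, h=2) → closed; open now [(0,4) g=1 f=6, (0,5) g=2 f=6, (0,6) g=3 f=6, (1,3) g=1 f=6, (1,7) g=3 f=4, (2,4) g=1 f=4, (2,5) g=2 f=4, (2,6) g=3 f=4]

expanded=(1,6); open=[(0,4) g=1 f=6, (0,5) g=2 f=6, (0,6) g=3 f=6, (1,3) g=1 f=6, (1,7) g=3 f=4, (2,4) g=1 f=4, (2,5) g=2 f=4, (2,6) g=3 f=4]; closed=[(1,4), (1,5), (1,6)]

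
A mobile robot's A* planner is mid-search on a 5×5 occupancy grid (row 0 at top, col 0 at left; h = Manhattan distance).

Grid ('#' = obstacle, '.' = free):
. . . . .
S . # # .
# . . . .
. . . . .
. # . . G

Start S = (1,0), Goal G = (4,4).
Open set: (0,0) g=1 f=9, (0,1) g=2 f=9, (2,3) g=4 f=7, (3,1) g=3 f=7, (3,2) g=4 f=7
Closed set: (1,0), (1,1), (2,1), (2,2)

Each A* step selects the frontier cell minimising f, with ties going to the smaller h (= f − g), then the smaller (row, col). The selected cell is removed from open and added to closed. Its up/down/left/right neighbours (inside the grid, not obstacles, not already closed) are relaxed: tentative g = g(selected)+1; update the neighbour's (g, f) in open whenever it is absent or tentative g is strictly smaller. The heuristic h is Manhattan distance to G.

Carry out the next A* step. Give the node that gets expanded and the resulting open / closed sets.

expanded=(2,3); open=[(0,0) g=1 f=9, (0,1) g=2 f=9, (2,4) g=5 f=7, (3,1) g=3 f=7, (3,2) g=4 f=7, (3,3) g=5 f=7]; closed=[(1,0), (1,1), (2,1), (2,2), (2,3)]

step 1: expand (2,3) (f=7, h=3) → closed; open now [(0,0) g=1 f=9, (0,1) g=2 f=9, (2,4) g=5 f=7, (3,1) g=3 f=7, (3,2) g=4 f=7, (3,3) g=5 f=7]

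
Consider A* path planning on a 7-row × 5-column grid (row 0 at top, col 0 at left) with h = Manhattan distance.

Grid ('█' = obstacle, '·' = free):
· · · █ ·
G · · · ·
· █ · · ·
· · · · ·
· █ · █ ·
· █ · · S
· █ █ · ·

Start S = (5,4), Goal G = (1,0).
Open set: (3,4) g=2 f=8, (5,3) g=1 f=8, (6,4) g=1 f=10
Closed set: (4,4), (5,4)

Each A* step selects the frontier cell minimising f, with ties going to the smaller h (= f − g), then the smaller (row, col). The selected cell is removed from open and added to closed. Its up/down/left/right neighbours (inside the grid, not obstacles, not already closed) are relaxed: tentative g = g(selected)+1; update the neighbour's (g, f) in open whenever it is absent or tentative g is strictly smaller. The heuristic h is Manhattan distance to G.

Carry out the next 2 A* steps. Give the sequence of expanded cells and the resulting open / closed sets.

order=[(3,4) → (2,4)]; open=[(1,4) g=4 f=8, (2,3) g=4 f=8, (3,3) g=3 f=8, (5,3) g=1 f=8, (6,4) g=1 f=10]; closed=[(2,4), (3,4), (4,4), (5,4)]

step 1: expand (3,4) (f=8, h=6) → closed; open now [(2,4) g=3 f=8, (3,3) g=3 f=8, (5,3) g=1 f=8, (6,4) g=1 f=10]
step 2: expand (2,4) (f=8, h=5) → closed; open now [(1,4) g=4 f=8, (2,3) g=4 f=8, (3,3) g=3 f=8, (5,3) g=1 f=8, (6,4) g=1 f=10]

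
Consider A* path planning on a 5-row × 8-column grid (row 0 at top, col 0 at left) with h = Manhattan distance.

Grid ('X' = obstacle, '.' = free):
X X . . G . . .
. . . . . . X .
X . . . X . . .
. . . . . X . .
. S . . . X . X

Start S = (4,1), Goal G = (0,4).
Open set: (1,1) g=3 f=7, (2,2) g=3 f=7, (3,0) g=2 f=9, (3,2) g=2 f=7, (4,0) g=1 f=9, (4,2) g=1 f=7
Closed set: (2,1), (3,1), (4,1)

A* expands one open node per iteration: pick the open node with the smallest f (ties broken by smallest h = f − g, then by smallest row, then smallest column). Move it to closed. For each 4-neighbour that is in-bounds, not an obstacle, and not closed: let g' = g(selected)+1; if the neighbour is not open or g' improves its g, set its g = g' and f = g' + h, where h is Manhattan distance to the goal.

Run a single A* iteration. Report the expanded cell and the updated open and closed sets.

step 1: expand (1,1) (f=7, h=4) → closed; open now [(1,0) g=4 f=9, (1,2) g=4 f=7, (2,2) g=3 f=7, (3,0) g=2 f=9, (3,2) g=2 f=7, (4,0) g=1 f=9, (4,2) g=1 f=7]

expanded=(1,1); open=[(1,0) g=4 f=9, (1,2) g=4 f=7, (2,2) g=3 f=7, (3,0) g=2 f=9, (3,2) g=2 f=7, (4,0) g=1 f=9, (4,2) g=1 f=7]; closed=[(1,1), (2,1), (3,1), (4,1)]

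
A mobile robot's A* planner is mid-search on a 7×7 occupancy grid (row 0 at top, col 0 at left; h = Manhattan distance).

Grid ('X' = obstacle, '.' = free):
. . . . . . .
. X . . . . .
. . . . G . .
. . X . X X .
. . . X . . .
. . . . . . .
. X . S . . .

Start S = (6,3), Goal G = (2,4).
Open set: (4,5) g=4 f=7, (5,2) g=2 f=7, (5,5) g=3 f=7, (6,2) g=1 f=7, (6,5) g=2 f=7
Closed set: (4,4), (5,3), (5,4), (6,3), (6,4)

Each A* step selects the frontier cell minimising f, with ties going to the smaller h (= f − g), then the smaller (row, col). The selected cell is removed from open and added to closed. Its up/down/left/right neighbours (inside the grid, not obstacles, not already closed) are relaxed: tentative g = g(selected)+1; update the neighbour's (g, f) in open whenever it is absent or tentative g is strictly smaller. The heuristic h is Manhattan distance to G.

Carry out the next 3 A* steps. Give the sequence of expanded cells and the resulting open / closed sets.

step 1: expand (4,5) (f=7, h=3) → closed; open now [(4,6) g=5 f=9, (5,2) g=2 f=7, (5,5) g=3 f=7, (6,2) g=1 f=7, (6,5) g=2 f=7]
step 2: expand (5,5) (f=7, h=4) → closed; open now [(4,6) g=5 f=9, (5,2) g=2 f=7, (5,6) g=4 f=9, (6,2) g=1 f=7, (6,5) g=2 f=7]
step 3: expand (5,2) (f=7, h=5) → closed; open now [(4,2) g=3 f=7, (4,6) g=5 f=9, (5,1) g=3 f=9, (5,6) g=4 f=9, (6,2) g=1 f=7, (6,5) g=2 f=7]

order=[(4,5) → (5,5) → (5,2)]; open=[(4,2) g=3 f=7, (4,6) g=5 f=9, (5,1) g=3 f=9, (5,6) g=4 f=9, (6,2) g=1 f=7, (6,5) g=2 f=7]; closed=[(4,4), (4,5), (5,2), (5,3), (5,4), (5,5), (6,3), (6,4)]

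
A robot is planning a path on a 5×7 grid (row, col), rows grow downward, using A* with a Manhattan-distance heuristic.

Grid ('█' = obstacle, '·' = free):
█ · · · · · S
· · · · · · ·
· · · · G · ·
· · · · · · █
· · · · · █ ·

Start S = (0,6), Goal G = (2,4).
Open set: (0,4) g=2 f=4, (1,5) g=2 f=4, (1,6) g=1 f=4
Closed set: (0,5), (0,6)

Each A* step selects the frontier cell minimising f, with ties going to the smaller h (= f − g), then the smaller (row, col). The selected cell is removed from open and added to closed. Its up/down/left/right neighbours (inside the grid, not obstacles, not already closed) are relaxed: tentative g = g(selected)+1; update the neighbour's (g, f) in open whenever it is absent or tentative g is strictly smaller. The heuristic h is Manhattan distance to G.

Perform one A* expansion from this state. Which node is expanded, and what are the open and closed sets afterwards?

expanded=(0,4); open=[(0,3) g=3 f=6, (1,4) g=3 f=4, (1,5) g=2 f=4, (1,6) g=1 f=4]; closed=[(0,4), (0,5), (0,6)]

step 1: expand (0,4) (f=4, h=2) → closed; open now [(0,3) g=3 f=6, (1,4) g=3 f=4, (1,5) g=2 f=4, (1,6) g=1 f=4]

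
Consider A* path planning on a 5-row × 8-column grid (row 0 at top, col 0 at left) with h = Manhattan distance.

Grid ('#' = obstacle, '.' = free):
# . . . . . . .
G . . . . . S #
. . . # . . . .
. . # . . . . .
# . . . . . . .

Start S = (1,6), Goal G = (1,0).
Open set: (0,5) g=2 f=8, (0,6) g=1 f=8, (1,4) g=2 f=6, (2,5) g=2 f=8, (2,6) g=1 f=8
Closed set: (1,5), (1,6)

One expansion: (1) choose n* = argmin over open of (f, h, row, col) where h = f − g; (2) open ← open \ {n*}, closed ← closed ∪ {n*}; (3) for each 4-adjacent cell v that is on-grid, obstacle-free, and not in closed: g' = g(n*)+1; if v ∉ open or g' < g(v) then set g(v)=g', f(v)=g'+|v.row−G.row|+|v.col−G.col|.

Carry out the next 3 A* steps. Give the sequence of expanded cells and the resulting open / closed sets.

step 1: expand (1,4) (f=6, h=4) → closed; open now [(0,4) g=3 f=8, (0,5) g=2 f=8, (0,6) g=1 f=8, (1,3) g=3 f=6, (2,4) g=3 f=8, (2,5) g=2 f=8, (2,6) g=1 f=8]
step 2: expand (1,3) (f=6, h=3) → closed; open now [(0,3) g=4 f=8, (0,4) g=3 f=8, (0,5) g=2 f=8, (0,6) g=1 f=8, (1,2) g=4 f=6, (2,4) g=3 f=8, (2,5) g=2 f=8, (2,6) g=1 f=8]
step 3: expand (1,2) (f=6, h=2) → closed; open now [(0,2) g=5 f=8, (0,3) g=4 f=8, (0,4) g=3 f=8, (0,5) g=2 f=8, (0,6) g=1 f=8, (1,1) g=5 f=6, (2,2) g=5 f=8, (2,4) g=3 f=8, (2,5) g=2 f=8, (2,6) g=1 f=8]

order=[(1,4) → (1,3) → (1,2)]; open=[(0,2) g=5 f=8, (0,3) g=4 f=8, (0,4) g=3 f=8, (0,5) g=2 f=8, (0,6) g=1 f=8, (1,1) g=5 f=6, (2,2) g=5 f=8, (2,4) g=3 f=8, (2,5) g=2 f=8, (2,6) g=1 f=8]; closed=[(1,2), (1,3), (1,4), (1,5), (1,6)]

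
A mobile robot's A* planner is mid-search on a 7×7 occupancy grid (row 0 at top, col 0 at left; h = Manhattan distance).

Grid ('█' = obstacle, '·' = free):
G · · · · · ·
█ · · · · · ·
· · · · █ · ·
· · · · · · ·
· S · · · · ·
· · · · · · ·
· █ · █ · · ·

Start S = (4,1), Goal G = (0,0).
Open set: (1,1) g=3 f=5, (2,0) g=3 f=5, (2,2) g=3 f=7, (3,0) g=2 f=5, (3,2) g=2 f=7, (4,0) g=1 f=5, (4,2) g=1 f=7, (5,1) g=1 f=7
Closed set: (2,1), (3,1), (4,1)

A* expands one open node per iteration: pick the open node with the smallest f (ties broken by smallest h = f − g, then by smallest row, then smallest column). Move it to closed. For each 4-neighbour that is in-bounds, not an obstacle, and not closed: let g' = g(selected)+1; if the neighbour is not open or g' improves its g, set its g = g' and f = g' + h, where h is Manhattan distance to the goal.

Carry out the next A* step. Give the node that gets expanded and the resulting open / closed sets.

expanded=(1,1); open=[(0,1) g=4 f=5, (1,2) g=4 f=7, (2,0) g=3 f=5, (2,2) g=3 f=7, (3,0) g=2 f=5, (3,2) g=2 f=7, (4,0) g=1 f=5, (4,2) g=1 f=7, (5,1) g=1 f=7]; closed=[(1,1), (2,1), (3,1), (4,1)]

step 1: expand (1,1) (f=5, h=2) → closed; open now [(0,1) g=4 f=5, (1,2) g=4 f=7, (2,0) g=3 f=5, (2,2) g=3 f=7, (3,0) g=2 f=5, (3,2) g=2 f=7, (4,0) g=1 f=5, (4,2) g=1 f=7, (5,1) g=1 f=7]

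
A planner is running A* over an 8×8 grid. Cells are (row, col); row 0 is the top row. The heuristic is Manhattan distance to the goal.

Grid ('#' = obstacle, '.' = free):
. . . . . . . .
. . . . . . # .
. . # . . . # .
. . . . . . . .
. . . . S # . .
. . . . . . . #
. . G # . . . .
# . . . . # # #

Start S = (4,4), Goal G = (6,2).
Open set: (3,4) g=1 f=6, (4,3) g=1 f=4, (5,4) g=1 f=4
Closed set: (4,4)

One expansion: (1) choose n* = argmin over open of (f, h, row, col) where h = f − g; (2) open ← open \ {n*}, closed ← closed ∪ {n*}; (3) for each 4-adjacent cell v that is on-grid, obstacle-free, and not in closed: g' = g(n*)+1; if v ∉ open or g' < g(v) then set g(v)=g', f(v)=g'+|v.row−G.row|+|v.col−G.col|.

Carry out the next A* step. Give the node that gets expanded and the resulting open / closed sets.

expanded=(4,3); open=[(3,3) g=2 f=6, (3,4) g=1 f=6, (4,2) g=2 f=4, (5,3) g=2 f=4, (5,4) g=1 f=4]; closed=[(4,3), (4,4)]

step 1: expand (4,3) (f=4, h=3) → closed; open now [(3,3) g=2 f=6, (3,4) g=1 f=6, (4,2) g=2 f=4, (5,3) g=2 f=4, (5,4) g=1 f=4]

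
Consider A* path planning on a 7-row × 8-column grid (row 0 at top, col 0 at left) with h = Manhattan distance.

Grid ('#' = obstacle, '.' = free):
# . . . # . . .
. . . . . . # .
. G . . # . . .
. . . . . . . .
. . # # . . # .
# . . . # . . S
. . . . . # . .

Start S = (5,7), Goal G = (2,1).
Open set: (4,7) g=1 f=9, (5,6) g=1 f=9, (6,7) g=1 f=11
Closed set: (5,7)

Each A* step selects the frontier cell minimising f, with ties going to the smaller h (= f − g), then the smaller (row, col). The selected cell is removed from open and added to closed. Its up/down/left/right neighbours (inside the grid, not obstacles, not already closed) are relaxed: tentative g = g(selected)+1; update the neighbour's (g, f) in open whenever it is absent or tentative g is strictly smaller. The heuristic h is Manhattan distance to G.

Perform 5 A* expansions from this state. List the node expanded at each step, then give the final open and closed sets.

order=[(4,7) → (3,7) → (2,7) → (2,6) → (2,5)]; open=[(1,5) g=6 f=11, (1,7) g=4 f=11, (3,5) g=6 f=11, (3,6) g=3 f=9, (5,6) g=1 f=9, (6,7) g=1 f=11]; closed=[(2,5), (2,6), (2,7), (3,7), (4,7), (5,7)]

step 1: expand (4,7) (f=9, h=8) → closed; open now [(3,7) g=2 f=9, (5,6) g=1 f=9, (6,7) g=1 f=11]
step 2: expand (3,7) (f=9, h=7) → closed; open now [(2,7) g=3 f=9, (3,6) g=3 f=9, (5,6) g=1 f=9, (6,7) g=1 f=11]
step 3: expand (2,7) (f=9, h=6) → closed; open now [(1,7) g=4 f=11, (2,6) g=4 f=9, (3,6) g=3 f=9, (5,6) g=1 f=9, (6,7) g=1 f=11]
step 4: expand (2,6) (f=9, h=5) → closed; open now [(1,7) g=4 f=11, (2,5) g=5 f=9, (3,6) g=3 f=9, (5,6) g=1 f=9, (6,7) g=1 f=11]
step 5: expand (2,5) (f=9, h=4) → closed; open now [(1,5) g=6 f=11, (1,7) g=4 f=11, (3,5) g=6 f=11, (3,6) g=3 f=9, (5,6) g=1 f=9, (6,7) g=1 f=11]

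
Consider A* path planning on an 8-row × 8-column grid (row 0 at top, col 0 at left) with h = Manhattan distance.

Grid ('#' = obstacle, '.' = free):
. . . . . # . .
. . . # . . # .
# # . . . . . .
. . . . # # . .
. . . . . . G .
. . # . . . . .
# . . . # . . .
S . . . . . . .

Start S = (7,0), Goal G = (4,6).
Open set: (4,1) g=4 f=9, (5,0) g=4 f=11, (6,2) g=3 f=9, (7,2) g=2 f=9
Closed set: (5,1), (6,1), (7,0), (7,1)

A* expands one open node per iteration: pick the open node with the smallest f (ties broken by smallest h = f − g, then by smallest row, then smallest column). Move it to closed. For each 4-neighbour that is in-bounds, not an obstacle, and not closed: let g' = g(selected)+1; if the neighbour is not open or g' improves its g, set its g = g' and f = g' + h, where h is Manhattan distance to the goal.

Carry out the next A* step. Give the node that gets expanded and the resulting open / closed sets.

expanded=(4,1); open=[(3,1) g=5 f=11, (4,0) g=5 f=11, (4,2) g=5 f=9, (5,0) g=4 f=11, (6,2) g=3 f=9, (7,2) g=2 f=9]; closed=[(4,1), (5,1), (6,1), (7,0), (7,1)]

step 1: expand (4,1) (f=9, h=5) → closed; open now [(3,1) g=5 f=11, (4,0) g=5 f=11, (4,2) g=5 f=9, (5,0) g=4 f=11, (6,2) g=3 f=9, (7,2) g=2 f=9]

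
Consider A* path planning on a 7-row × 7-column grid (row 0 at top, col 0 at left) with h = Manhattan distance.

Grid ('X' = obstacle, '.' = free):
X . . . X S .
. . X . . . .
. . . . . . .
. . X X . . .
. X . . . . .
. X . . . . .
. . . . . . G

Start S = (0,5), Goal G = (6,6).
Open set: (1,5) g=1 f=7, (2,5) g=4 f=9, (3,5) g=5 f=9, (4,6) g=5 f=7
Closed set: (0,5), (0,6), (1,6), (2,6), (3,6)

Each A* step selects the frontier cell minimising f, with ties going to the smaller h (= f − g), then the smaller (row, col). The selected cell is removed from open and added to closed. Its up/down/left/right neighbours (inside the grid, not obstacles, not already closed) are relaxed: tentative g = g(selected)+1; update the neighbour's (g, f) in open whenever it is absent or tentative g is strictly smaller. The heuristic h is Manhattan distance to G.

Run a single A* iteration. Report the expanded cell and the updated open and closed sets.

step 1: expand (4,6) (f=7, h=2) → closed; open now [(1,5) g=1 f=7, (2,5) g=4 f=9, (3,5) g=5 f=9, (4,5) g=6 f=9, (5,6) g=6 f=7]

expanded=(4,6); open=[(1,5) g=1 f=7, (2,5) g=4 f=9, (3,5) g=5 f=9, (4,5) g=6 f=9, (5,6) g=6 f=7]; closed=[(0,5), (0,6), (1,6), (2,6), (3,6), (4,6)]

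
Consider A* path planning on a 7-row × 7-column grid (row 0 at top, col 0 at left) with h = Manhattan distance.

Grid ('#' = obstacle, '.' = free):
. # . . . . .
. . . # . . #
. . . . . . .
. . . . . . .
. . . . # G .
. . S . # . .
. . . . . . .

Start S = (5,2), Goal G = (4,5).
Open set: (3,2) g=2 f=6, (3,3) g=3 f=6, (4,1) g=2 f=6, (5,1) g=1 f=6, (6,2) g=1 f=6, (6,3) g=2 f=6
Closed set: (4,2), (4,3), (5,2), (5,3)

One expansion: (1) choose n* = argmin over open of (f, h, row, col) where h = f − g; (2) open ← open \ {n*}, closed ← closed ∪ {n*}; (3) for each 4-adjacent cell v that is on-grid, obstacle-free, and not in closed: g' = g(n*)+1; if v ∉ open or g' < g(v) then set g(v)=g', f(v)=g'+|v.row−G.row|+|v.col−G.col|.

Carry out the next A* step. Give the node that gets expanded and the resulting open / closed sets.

expanded=(3,3); open=[(2,3) g=4 f=8, (3,2) g=2 f=6, (3,4) g=4 f=6, (4,1) g=2 f=6, (5,1) g=1 f=6, (6,2) g=1 f=6, (6,3) g=2 f=6]; closed=[(3,3), (4,2), (4,3), (5,2), (5,3)]

step 1: expand (3,3) (f=6, h=3) → closed; open now [(2,3) g=4 f=8, (3,2) g=2 f=6, (3,4) g=4 f=6, (4,1) g=2 f=6, (5,1) g=1 f=6, (6,2) g=1 f=6, (6,3) g=2 f=6]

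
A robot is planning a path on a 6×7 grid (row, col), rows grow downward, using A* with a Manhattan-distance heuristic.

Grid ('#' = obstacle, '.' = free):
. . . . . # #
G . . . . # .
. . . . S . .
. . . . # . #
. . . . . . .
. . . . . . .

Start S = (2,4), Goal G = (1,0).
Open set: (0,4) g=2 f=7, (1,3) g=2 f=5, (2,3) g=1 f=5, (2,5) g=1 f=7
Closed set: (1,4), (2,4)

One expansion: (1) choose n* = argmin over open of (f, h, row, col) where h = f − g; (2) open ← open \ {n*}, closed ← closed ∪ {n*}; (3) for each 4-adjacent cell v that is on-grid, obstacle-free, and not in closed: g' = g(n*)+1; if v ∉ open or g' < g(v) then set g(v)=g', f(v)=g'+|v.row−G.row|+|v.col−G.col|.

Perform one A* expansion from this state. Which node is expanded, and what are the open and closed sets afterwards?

expanded=(1,3); open=[(0,3) g=3 f=7, (0,4) g=2 f=7, (1,2) g=3 f=5, (2,3) g=1 f=5, (2,5) g=1 f=7]; closed=[(1,3), (1,4), (2,4)]

step 1: expand (1,3) (f=5, h=3) → closed; open now [(0,3) g=3 f=7, (0,4) g=2 f=7, (1,2) g=3 f=5, (2,3) g=1 f=5, (2,5) g=1 f=7]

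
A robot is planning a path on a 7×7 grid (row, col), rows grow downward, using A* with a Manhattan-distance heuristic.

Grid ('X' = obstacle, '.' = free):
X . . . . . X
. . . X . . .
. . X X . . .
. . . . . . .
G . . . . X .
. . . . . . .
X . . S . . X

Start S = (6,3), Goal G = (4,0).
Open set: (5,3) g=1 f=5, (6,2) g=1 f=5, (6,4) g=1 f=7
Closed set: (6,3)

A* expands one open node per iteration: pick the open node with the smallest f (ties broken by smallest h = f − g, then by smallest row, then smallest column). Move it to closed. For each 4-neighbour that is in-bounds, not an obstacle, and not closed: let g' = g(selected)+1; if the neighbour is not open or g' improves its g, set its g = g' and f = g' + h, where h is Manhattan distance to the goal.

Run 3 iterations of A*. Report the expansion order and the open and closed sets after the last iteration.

order=[(5,3) → (4,3) → (4,2)]; open=[(3,2) g=4 f=7, (3,3) g=3 f=7, (4,1) g=4 f=5, (4,4) g=3 f=7, (5,2) g=2 f=5, (5,4) g=2 f=7, (6,2) g=1 f=5, (6,4) g=1 f=7]; closed=[(4,2), (4,3), (5,3), (6,3)]

step 1: expand (5,3) (f=5, h=4) → closed; open now [(4,3) g=2 f=5, (5,2) g=2 f=5, (5,4) g=2 f=7, (6,2) g=1 f=5, (6,4) g=1 f=7]
step 2: expand (4,3) (f=5, h=3) → closed; open now [(3,3) g=3 f=7, (4,2) g=3 f=5, (4,4) g=3 f=7, (5,2) g=2 f=5, (5,4) g=2 f=7, (6,2) g=1 f=5, (6,4) g=1 f=7]
step 3: expand (4,2) (f=5, h=2) → closed; open now [(3,2) g=4 f=7, (3,3) g=3 f=7, (4,1) g=4 f=5, (4,4) g=3 f=7, (5,2) g=2 f=5, (5,4) g=2 f=7, (6,2) g=1 f=5, (6,4) g=1 f=7]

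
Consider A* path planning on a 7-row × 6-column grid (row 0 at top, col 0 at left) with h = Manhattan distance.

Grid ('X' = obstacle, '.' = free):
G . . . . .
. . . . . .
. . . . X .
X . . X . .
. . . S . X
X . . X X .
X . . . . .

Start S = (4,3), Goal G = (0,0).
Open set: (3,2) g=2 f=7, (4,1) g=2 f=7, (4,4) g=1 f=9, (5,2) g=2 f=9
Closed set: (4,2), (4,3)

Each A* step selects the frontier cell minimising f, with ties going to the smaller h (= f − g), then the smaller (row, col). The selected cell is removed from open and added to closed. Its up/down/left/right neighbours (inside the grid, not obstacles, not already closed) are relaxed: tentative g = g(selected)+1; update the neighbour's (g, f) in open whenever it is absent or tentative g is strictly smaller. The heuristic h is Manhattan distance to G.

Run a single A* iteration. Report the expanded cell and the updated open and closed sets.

step 1: expand (3,2) (f=7, h=5) → closed; open now [(2,2) g=3 f=7, (3,1) g=3 f=7, (4,1) g=2 f=7, (4,4) g=1 f=9, (5,2) g=2 f=9]

expanded=(3,2); open=[(2,2) g=3 f=7, (3,1) g=3 f=7, (4,1) g=2 f=7, (4,4) g=1 f=9, (5,2) g=2 f=9]; closed=[(3,2), (4,2), (4,3)]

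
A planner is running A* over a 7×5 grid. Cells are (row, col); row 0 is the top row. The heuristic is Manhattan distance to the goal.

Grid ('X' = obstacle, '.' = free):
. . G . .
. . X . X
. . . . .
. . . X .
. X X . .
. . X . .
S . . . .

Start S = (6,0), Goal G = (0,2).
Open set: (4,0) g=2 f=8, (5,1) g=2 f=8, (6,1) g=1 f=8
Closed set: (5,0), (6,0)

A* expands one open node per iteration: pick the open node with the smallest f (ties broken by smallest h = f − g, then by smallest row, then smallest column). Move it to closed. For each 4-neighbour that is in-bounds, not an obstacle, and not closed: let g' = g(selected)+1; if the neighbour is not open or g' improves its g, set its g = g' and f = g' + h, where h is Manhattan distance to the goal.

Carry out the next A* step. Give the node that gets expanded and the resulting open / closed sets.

expanded=(4,0); open=[(3,0) g=3 f=8, (5,1) g=2 f=8, (6,1) g=1 f=8]; closed=[(4,0), (5,0), (6,0)]

step 1: expand (4,0) (f=8, h=6) → closed; open now [(3,0) g=3 f=8, (5,1) g=2 f=8, (6,1) g=1 f=8]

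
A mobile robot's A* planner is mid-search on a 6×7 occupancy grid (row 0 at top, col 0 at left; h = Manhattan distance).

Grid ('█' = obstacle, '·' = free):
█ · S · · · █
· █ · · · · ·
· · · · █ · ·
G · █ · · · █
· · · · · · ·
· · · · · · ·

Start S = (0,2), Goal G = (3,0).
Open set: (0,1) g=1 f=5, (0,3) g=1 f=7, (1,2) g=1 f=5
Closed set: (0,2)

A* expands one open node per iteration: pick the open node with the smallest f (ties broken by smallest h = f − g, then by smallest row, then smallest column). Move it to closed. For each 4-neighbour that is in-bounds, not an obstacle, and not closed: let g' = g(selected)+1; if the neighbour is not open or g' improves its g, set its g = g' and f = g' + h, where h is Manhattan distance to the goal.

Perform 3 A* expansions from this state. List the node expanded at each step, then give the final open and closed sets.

step 1: expand (0,1) (f=5, h=4) → closed; open now [(0,3) g=1 f=7, (1,2) g=1 f=5]
step 2: expand (1,2) (f=5, h=4) → closed; open now [(0,3) g=1 f=7, (1,3) g=2 f=7, (2,2) g=2 f=5]
step 3: expand (2,2) (f=5, h=3) → closed; open now [(0,3) g=1 f=7, (1,3) g=2 f=7, (2,1) g=3 f=5, (2,3) g=3 f=7]

order=[(0,1) → (1,2) → (2,2)]; open=[(0,3) g=1 f=7, (1,3) g=2 f=7, (2,1) g=3 f=5, (2,3) g=3 f=7]; closed=[(0,1), (0,2), (1,2), (2,2)]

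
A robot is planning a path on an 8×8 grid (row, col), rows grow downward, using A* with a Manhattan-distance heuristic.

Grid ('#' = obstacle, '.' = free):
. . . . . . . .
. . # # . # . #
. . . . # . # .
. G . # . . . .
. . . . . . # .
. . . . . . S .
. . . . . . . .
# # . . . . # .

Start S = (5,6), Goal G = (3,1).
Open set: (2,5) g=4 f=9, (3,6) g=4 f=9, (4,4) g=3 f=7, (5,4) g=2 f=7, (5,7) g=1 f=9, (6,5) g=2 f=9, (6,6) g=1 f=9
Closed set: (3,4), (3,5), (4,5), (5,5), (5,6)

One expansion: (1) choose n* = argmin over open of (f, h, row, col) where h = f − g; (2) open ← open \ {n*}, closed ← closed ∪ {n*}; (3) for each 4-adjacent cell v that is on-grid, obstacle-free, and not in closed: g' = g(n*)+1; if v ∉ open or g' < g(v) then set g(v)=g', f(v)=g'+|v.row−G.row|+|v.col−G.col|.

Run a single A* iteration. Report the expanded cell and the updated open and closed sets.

step 1: expand (4,4) (f=7, h=4) → closed; open now [(2,5) g=4 f=9, (3,6) g=4 f=9, (4,3) g=4 f=7, (5,4) g=2 f=7, (5,7) g=1 f=9, (6,5) g=2 f=9, (6,6) g=1 f=9]

expanded=(4,4); open=[(2,5) g=4 f=9, (3,6) g=4 f=9, (4,3) g=4 f=7, (5,4) g=2 f=7, (5,7) g=1 f=9, (6,5) g=2 f=9, (6,6) g=1 f=9]; closed=[(3,4), (3,5), (4,4), (4,5), (5,5), (5,6)]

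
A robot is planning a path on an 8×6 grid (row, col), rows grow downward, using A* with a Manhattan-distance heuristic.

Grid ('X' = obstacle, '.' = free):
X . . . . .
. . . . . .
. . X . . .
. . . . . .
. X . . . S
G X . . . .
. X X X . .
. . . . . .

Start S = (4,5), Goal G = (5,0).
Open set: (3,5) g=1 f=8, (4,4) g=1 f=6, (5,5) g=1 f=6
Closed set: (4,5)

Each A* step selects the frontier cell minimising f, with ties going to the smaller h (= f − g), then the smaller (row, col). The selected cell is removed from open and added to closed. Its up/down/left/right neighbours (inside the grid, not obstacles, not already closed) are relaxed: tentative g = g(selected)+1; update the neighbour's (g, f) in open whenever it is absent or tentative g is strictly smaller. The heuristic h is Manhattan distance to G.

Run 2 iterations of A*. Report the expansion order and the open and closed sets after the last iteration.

step 1: expand (4,4) (f=6, h=5) → closed; open now [(3,4) g=2 f=8, (3,5) g=1 f=8, (4,3) g=2 f=6, (5,4) g=2 f=6, (5,5) g=1 f=6]
step 2: expand (4,3) (f=6, h=4) → closed; open now [(3,3) g=3 f=8, (3,4) g=2 f=8, (3,5) g=1 f=8, (4,2) g=3 f=6, (5,3) g=3 f=6, (5,4) g=2 f=6, (5,5) g=1 f=6]

order=[(4,4) → (4,3)]; open=[(3,3) g=3 f=8, (3,4) g=2 f=8, (3,5) g=1 f=8, (4,2) g=3 f=6, (5,3) g=3 f=6, (5,4) g=2 f=6, (5,5) g=1 f=6]; closed=[(4,3), (4,4), (4,5)]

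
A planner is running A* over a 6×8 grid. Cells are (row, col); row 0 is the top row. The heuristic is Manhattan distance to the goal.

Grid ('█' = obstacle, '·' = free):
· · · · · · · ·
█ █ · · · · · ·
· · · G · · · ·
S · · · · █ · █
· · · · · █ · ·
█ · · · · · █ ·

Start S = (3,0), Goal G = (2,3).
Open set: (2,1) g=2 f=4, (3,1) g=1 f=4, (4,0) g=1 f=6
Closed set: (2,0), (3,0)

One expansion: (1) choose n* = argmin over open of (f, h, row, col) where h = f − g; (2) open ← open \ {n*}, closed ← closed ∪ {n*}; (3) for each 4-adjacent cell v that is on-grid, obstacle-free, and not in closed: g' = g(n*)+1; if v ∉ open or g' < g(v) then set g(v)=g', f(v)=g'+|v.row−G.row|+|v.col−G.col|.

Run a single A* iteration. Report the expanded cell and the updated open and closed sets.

expanded=(2,1); open=[(2,2) g=3 f=4, (3,1) g=1 f=4, (4,0) g=1 f=6]; closed=[(2,0), (2,1), (3,0)]

step 1: expand (2,1) (f=4, h=2) → closed; open now [(2,2) g=3 f=4, (3,1) g=1 f=4, (4,0) g=1 f=6]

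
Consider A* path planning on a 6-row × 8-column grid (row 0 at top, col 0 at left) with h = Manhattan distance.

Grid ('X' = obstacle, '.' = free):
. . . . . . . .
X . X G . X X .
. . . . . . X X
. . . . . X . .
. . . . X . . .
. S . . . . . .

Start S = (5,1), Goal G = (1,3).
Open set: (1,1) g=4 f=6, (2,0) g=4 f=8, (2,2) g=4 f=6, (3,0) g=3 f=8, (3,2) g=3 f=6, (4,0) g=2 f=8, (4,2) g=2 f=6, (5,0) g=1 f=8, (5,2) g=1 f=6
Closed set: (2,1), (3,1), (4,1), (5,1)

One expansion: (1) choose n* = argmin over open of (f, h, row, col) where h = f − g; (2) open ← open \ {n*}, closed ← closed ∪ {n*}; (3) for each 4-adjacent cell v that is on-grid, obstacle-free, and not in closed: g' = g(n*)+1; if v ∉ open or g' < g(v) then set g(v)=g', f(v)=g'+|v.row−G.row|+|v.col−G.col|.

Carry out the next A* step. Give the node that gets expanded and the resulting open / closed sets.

expanded=(1,1); open=[(0,1) g=5 f=8, (2,0) g=4 f=8, (2,2) g=4 f=6, (3,0) g=3 f=8, (3,2) g=3 f=6, (4,0) g=2 f=8, (4,2) g=2 f=6, (5,0) g=1 f=8, (5,2) g=1 f=6]; closed=[(1,1), (2,1), (3,1), (4,1), (5,1)]

step 1: expand (1,1) (f=6, h=2) → closed; open now [(0,1) g=5 f=8, (2,0) g=4 f=8, (2,2) g=4 f=6, (3,0) g=3 f=8, (3,2) g=3 f=6, (4,0) g=2 f=8, (4,2) g=2 f=6, (5,0) g=1 f=8, (5,2) g=1 f=6]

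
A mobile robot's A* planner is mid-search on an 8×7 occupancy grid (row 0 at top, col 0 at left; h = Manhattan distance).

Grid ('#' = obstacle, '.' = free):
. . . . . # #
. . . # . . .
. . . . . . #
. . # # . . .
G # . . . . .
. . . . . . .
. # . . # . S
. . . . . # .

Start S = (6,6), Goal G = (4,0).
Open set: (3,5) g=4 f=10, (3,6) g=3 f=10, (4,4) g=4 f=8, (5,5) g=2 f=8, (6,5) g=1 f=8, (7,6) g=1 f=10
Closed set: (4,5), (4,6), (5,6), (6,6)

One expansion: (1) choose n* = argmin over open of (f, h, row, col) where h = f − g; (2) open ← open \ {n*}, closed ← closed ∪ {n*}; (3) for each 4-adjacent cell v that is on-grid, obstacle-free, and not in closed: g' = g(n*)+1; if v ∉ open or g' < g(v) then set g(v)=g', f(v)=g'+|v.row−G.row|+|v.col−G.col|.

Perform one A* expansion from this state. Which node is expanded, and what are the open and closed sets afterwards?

step 1: expand (4,4) (f=8, h=4) → closed; open now [(3,4) g=5 f=10, (3,5) g=4 f=10, (3,6) g=3 f=10, (4,3) g=5 f=8, (5,4) g=5 f=10, (5,5) g=2 f=8, (6,5) g=1 f=8, (7,6) g=1 f=10]

expanded=(4,4); open=[(3,4) g=5 f=10, (3,5) g=4 f=10, (3,6) g=3 f=10, (4,3) g=5 f=8, (5,4) g=5 f=10, (5,5) g=2 f=8, (6,5) g=1 f=8, (7,6) g=1 f=10]; closed=[(4,4), (4,5), (4,6), (5,6), (6,6)]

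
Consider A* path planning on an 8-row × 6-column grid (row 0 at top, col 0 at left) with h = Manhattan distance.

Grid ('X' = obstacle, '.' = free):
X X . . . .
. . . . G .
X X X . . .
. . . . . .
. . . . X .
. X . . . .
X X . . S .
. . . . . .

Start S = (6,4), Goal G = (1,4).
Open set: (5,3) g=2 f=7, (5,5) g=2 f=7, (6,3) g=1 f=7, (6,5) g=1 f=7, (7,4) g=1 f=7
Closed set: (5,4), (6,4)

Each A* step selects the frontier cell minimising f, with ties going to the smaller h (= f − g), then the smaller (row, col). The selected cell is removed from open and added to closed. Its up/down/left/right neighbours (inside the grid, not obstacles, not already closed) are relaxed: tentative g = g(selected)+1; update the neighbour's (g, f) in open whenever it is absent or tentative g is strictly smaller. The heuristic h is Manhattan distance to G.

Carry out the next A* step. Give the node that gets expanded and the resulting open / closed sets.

step 1: expand (5,3) (f=7, h=5) → closed; open now [(4,3) g=3 f=7, (5,2) g=3 f=9, (5,5) g=2 f=7, (6,3) g=1 f=7, (6,5) g=1 f=7, (7,4) g=1 f=7]

expanded=(5,3); open=[(4,3) g=3 f=7, (5,2) g=3 f=9, (5,5) g=2 f=7, (6,3) g=1 f=7, (6,5) g=1 f=7, (7,4) g=1 f=7]; closed=[(5,3), (5,4), (6,4)]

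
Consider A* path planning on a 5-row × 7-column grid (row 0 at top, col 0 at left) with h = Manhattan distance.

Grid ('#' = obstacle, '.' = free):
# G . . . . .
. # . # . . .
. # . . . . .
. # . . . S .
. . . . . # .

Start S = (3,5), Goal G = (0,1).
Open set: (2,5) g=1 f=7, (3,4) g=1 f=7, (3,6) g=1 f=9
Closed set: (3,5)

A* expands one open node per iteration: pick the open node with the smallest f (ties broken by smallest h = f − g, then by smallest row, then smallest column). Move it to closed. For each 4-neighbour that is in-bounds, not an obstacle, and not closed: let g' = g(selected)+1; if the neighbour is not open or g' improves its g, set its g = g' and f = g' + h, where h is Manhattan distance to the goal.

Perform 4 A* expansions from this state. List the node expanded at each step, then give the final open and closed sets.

order=[(2,5) → (1,5) → (0,5) → (0,4)]; open=[(0,3) g=5 f=7, (0,6) g=4 f=9, (1,4) g=3 f=7, (1,6) g=3 f=9, (2,4) g=2 f=7, (2,6) g=2 f=9, (3,4) g=1 f=7, (3,6) g=1 f=9]; closed=[(0,4), (0,5), (1,5), (2,5), (3,5)]

step 1: expand (2,5) (f=7, h=6) → closed; open now [(1,5) g=2 f=7, (2,4) g=2 f=7, (2,6) g=2 f=9, (3,4) g=1 f=7, (3,6) g=1 f=9]
step 2: expand (1,5) (f=7, h=5) → closed; open now [(0,5) g=3 f=7, (1,4) g=3 f=7, (1,6) g=3 f=9, (2,4) g=2 f=7, (2,6) g=2 f=9, (3,4) g=1 f=7, (3,6) g=1 f=9]
step 3: expand (0,5) (f=7, h=4) → closed; open now [(0,4) g=4 f=7, (0,6) g=4 f=9, (1,4) g=3 f=7, (1,6) g=3 f=9, (2,4) g=2 f=7, (2,6) g=2 f=9, (3,4) g=1 f=7, (3,6) g=1 f=9]
step 4: expand (0,4) (f=7, h=3) → closed; open now [(0,3) g=5 f=7, (0,6) g=4 f=9, (1,4) g=3 f=7, (1,6) g=3 f=9, (2,4) g=2 f=7, (2,6) g=2 f=9, (3,4) g=1 f=7, (3,6) g=1 f=9]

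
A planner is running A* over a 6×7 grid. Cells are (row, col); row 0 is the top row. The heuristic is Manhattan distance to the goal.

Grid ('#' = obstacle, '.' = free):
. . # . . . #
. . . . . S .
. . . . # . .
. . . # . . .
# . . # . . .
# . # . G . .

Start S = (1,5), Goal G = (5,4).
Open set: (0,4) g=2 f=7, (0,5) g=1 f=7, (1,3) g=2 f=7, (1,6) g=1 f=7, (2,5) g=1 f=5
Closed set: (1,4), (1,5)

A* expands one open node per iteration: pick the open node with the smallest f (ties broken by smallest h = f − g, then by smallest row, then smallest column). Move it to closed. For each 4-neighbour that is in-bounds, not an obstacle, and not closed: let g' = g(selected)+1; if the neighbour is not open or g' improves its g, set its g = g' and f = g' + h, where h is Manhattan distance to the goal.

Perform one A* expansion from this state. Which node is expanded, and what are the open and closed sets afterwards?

expanded=(2,5); open=[(0,4) g=2 f=7, (0,5) g=1 f=7, (1,3) g=2 f=7, (1,6) g=1 f=7, (2,6) g=2 f=7, (3,5) g=2 f=5]; closed=[(1,4), (1,5), (2,5)]

step 1: expand (2,5) (f=5, h=4) → closed; open now [(0,4) g=2 f=7, (0,5) g=1 f=7, (1,3) g=2 f=7, (1,6) g=1 f=7, (2,6) g=2 f=7, (3,5) g=2 f=5]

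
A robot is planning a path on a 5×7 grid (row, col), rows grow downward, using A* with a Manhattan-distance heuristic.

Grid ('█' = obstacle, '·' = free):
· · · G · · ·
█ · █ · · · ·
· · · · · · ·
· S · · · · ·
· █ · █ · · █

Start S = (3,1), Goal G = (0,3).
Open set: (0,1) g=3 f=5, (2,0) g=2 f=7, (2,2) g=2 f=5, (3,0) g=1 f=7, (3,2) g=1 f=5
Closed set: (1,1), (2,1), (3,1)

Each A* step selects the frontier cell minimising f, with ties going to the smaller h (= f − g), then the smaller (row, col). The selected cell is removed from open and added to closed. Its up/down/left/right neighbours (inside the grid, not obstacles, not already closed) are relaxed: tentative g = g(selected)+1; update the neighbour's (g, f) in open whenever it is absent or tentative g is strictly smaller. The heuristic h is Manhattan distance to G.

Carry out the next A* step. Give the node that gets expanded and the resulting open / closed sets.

step 1: expand (0,1) (f=5, h=2) → closed; open now [(0,0) g=4 f=7, (0,2) g=4 f=5, (2,0) g=2 f=7, (2,2) g=2 f=5, (3,0) g=1 f=7, (3,2) g=1 f=5]

expanded=(0,1); open=[(0,0) g=4 f=7, (0,2) g=4 f=5, (2,0) g=2 f=7, (2,2) g=2 f=5, (3,0) g=1 f=7, (3,2) g=1 f=5]; closed=[(0,1), (1,1), (2,1), (3,1)]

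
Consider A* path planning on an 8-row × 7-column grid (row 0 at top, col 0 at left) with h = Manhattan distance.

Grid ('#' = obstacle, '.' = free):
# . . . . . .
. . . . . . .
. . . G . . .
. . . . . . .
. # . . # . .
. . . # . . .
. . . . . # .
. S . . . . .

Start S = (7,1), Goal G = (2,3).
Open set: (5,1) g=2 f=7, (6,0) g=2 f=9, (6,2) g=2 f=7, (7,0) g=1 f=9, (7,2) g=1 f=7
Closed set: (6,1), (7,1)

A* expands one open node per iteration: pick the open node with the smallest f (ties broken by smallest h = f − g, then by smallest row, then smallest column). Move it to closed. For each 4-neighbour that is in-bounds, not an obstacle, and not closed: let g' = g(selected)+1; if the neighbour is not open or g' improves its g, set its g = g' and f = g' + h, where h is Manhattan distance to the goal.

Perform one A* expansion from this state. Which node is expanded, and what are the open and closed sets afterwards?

expanded=(5,1); open=[(5,0) g=3 f=9, (5,2) g=3 f=7, (6,0) g=2 f=9, (6,2) g=2 f=7, (7,0) g=1 f=9, (7,2) g=1 f=7]; closed=[(5,1), (6,1), (7,1)]

step 1: expand (5,1) (f=7, h=5) → closed; open now [(5,0) g=3 f=9, (5,2) g=3 f=7, (6,0) g=2 f=9, (6,2) g=2 f=7, (7,0) g=1 f=9, (7,2) g=1 f=7]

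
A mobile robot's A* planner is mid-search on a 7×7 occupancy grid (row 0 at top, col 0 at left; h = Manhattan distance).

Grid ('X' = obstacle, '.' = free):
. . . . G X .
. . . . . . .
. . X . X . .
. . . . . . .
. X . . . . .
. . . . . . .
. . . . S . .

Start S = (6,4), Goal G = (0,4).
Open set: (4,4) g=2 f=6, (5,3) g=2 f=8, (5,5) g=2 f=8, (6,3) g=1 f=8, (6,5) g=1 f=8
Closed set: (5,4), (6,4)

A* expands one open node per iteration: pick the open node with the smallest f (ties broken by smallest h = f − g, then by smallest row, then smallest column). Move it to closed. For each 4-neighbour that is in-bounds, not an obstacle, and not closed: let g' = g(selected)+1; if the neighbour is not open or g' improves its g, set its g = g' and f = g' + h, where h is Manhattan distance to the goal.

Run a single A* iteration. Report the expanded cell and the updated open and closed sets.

expanded=(4,4); open=[(3,4) g=3 f=6, (4,3) g=3 f=8, (4,5) g=3 f=8, (5,3) g=2 f=8, (5,5) g=2 f=8, (6,3) g=1 f=8, (6,5) g=1 f=8]; closed=[(4,4), (5,4), (6,4)]

step 1: expand (4,4) (f=6, h=4) → closed; open now [(3,4) g=3 f=6, (4,3) g=3 f=8, (4,5) g=3 f=8, (5,3) g=2 f=8, (5,5) g=2 f=8, (6,3) g=1 f=8, (6,5) g=1 f=8]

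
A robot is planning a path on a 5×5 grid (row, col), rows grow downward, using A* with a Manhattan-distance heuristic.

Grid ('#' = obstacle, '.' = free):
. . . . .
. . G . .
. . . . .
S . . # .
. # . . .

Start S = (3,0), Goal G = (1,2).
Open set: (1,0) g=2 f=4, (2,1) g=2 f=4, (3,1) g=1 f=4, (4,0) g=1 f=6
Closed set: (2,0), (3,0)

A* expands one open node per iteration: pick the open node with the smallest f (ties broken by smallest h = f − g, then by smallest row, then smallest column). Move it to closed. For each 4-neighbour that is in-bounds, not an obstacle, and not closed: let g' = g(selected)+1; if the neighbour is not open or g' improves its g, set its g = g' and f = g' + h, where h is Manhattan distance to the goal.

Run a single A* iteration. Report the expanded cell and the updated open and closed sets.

expanded=(1,0); open=[(0,0) g=3 f=6, (1,1) g=3 f=4, (2,1) g=2 f=4, (3,1) g=1 f=4, (4,0) g=1 f=6]; closed=[(1,0), (2,0), (3,0)]

step 1: expand (1,0) (f=4, h=2) → closed; open now [(0,0) g=3 f=6, (1,1) g=3 f=4, (2,1) g=2 f=4, (3,1) g=1 f=4, (4,0) g=1 f=6]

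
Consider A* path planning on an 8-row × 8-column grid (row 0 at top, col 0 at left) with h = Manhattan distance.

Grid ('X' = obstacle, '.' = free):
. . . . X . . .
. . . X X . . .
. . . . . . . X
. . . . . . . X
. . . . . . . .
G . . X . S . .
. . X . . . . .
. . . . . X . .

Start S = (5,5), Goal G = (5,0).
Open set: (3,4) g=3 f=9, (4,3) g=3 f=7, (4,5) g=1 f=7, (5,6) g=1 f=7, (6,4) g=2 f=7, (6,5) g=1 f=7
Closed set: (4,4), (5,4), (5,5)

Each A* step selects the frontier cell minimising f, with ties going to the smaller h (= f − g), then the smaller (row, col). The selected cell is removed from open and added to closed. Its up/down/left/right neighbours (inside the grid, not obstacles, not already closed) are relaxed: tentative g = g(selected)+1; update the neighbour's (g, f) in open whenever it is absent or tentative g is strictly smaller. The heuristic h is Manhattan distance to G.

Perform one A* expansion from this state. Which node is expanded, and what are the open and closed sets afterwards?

expanded=(4,3); open=[(3,3) g=4 f=9, (3,4) g=3 f=9, (4,2) g=4 f=7, (4,5) g=1 f=7, (5,6) g=1 f=7, (6,4) g=2 f=7, (6,5) g=1 f=7]; closed=[(4,3), (4,4), (5,4), (5,5)]

step 1: expand (4,3) (f=7, h=4) → closed; open now [(3,3) g=4 f=9, (3,4) g=3 f=9, (4,2) g=4 f=7, (4,5) g=1 f=7, (5,6) g=1 f=7, (6,4) g=2 f=7, (6,5) g=1 f=7]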